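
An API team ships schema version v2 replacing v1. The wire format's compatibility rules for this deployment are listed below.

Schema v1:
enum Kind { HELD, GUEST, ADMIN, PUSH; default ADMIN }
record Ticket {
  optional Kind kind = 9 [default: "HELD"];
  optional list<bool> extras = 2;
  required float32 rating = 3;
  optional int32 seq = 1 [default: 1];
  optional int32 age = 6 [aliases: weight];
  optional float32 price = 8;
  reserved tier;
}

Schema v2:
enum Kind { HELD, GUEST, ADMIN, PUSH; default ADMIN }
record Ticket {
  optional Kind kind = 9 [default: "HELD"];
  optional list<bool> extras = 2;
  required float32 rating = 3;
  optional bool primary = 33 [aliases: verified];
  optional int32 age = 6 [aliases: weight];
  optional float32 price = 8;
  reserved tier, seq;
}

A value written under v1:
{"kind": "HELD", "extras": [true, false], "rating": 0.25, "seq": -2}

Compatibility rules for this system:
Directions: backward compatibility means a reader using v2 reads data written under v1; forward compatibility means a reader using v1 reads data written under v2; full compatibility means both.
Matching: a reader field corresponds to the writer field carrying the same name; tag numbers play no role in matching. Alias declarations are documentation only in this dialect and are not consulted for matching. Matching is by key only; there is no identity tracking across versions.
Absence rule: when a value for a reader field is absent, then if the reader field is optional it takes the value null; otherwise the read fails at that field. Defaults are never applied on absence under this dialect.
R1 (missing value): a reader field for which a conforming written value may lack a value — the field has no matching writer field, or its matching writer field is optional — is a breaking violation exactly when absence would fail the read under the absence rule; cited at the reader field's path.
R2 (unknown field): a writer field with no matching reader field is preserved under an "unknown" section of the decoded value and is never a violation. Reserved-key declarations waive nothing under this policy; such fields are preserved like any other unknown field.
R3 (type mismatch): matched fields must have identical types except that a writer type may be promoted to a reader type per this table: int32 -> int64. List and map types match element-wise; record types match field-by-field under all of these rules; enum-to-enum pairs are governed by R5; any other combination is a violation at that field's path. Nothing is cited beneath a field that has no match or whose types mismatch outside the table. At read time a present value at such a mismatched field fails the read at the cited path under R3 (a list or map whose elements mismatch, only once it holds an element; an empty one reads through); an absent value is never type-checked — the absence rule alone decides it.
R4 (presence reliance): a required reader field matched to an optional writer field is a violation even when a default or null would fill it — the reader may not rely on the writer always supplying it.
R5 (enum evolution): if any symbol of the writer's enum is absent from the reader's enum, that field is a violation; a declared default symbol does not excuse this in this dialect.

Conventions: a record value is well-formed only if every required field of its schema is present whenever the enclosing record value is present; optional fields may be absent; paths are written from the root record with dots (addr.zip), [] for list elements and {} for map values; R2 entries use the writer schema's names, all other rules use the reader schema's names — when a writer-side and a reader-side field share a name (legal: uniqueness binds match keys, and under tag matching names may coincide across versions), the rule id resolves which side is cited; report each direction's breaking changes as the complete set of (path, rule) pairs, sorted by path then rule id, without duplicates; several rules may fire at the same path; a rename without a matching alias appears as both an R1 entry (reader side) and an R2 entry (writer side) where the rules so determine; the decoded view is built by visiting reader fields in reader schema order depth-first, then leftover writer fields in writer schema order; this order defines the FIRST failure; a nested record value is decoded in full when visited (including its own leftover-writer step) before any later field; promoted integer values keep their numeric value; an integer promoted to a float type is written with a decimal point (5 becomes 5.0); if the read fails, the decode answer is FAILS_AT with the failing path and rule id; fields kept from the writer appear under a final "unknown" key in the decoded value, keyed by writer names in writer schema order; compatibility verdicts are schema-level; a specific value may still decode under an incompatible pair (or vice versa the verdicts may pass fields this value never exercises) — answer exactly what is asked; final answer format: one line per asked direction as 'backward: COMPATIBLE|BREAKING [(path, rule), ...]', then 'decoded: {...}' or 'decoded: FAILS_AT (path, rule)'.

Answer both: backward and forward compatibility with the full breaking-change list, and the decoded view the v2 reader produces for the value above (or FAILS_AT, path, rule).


backward: COMPATIBLE []; forward: COMPATIBLE []; decoded: {"kind": "HELD", "extras": [true, false], "rating": 0.25, "primary": null, "age": null, "price": null, "unknown": {"seq": -2}}

the writer's type comes first in each Ticket pair
checking backward for Ticket: reader v2 against writer v1:
  kind: Kind -> Kind, writer optional; from kind
  extras: list<bool> -> list<bool>, writer optional; from extras
  rating: float32 -> float32, writer required; from rating
  no writer field matches reader primary
  age: int32 -> int32, writer optional; from age
  price: float32 -> float32, writer optional; from price
  writer field seq has no reader counterpart
  nothing fires on Ticket: backward is COMPATIBLE
checking forward for Ticket: reader v1 against writer v2:
  kind: Kind -> Kind, writer optional; from kind
  extras: list<bool> -> list<bool>, writer optional; from extras
  rating: float32 -> float32, writer required; from rating
  no writer field matches reader seq
  age: int32 -> int32, writer optional; from age
  price: float32 -> float32, writer optional; from price
  writer field primary has no reader counterpart
  nothing fires on Ticket: forward is COMPATIBLE
migrating the Ticket value to v2:
  kind := "HELD"
  extras := [true, false]
  rating := 0.25
  primary := null (not supplied -> null)
  age := null (not supplied -> null)
  price := null (not supplied -> null)
  writer seq: kept under "unknown"
  => decoded: {"kind": "HELD", "extras": [true, false], "rating": 0.25, "primary": null, "age": null, "price": null, "unknown": {"seq": -2}}


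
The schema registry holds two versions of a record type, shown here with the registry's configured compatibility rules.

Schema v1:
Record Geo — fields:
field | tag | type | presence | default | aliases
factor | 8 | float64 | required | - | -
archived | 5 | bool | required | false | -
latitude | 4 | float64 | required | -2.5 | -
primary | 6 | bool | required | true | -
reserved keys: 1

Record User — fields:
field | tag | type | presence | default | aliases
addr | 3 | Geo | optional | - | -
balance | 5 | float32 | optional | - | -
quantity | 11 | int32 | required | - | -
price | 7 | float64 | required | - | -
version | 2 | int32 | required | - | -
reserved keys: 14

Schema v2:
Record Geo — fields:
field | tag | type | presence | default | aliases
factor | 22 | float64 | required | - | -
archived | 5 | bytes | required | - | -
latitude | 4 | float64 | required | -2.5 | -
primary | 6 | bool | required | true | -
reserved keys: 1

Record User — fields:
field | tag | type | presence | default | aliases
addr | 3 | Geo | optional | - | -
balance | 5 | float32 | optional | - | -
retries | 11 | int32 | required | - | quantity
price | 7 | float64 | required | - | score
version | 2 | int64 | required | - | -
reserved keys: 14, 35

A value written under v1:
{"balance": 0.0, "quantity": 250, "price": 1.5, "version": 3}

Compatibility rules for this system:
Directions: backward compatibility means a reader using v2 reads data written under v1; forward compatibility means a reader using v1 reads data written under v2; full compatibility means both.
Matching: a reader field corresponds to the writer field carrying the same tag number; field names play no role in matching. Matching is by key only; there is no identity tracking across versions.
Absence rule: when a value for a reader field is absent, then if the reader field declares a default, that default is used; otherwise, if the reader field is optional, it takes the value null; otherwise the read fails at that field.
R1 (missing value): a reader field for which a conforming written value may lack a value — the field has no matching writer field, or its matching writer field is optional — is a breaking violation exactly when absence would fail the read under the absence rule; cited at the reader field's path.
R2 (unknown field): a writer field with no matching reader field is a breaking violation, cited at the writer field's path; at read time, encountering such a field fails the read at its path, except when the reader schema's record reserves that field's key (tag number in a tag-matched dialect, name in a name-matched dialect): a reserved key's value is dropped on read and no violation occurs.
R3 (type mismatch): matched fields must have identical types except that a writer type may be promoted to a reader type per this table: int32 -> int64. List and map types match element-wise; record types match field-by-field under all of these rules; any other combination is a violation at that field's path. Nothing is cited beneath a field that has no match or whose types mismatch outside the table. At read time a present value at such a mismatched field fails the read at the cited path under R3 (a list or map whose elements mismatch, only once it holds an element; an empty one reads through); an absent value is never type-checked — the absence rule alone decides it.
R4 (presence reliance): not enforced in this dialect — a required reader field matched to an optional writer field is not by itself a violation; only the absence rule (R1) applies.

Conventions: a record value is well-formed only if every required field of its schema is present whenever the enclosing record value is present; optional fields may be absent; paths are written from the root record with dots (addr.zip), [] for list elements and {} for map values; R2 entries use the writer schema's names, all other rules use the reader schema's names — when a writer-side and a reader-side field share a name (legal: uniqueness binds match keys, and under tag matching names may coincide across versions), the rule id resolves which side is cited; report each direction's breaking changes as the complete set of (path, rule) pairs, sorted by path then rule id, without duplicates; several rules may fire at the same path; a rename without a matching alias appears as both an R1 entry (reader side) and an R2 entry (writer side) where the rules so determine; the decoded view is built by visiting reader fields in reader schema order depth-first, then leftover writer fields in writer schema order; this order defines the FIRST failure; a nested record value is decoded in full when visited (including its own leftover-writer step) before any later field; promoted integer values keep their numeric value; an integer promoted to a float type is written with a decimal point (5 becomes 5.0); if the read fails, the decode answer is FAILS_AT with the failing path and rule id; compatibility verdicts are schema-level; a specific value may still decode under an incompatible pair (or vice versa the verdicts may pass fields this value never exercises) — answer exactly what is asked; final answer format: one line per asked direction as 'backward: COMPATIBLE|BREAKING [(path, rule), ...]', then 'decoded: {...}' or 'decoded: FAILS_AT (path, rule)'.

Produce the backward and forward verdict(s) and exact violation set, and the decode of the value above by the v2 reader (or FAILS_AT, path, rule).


backward: BREAKING [(addr.archived, R3), (addr.factor, R1), (addr.factor, R2)]; forward: BREAKING [(addr.archived, R3), (addr.factor, R1), (addr.factor, R2), (version, R3)]; decoded: {"addr": null, "balance": 0.0, "retries": 250, "price": 1.5, "version": 3}

each type pair in User: writer, then reader
backward for User (reader v2, writer v1):
  Geo -> Geo, writer optional: addr aligns to addr
  float32 -> float32, writer optional: balance aligns to balance
  int32 -> int32, writer required: retries aligns to quantity
  float64 -> float64, writer required: price aligns to price
  int32 -> int64, writer required: version aligns to version
  addr.factor has no writer counterpart
  bool -> bytes, writer required: addr.archived aligns to addr.archived
  float64 -> float64, writer required: addr.latitude aligns to addr.latitude
  bool -> bool, writer required: addr.primary aligns to addr.primary
  addr.factor (writer side), unknown to reader
  rule R3 violated at addr.archived
  rule R1 violated at addr.factor
  rule R2 violated at addr.factor
  backward on User therefore BREAKING (3)
forward for User (reader v1, writer v2):
  Geo -> Geo, writer optional: addr aligns to addr
  float32 -> float32, writer optional: balance aligns to balance
  int32 -> int32, writer required: quantity aligns to retries
  float64 -> float64, writer required: price aligns to price
  int64 -> int32, writer required: version aligns to version
  addr.factor has no writer counterpart
  bytes -> bool, writer required: addr.archived aligns to addr.archived
  float64 -> float64, writer required: addr.latitude aligns to addr.latitude
  bool -> bool, writer required: addr.primary aligns to addr.primary
  addr.factor (writer side), unknown to reader
  rule R3 violated at addr.archived
  rule R1 violated at addr.factor
  rule R2 violated at addr.factor
  rule R3 violated at version
  forward on User therefore BREAKING (4)
decoding the User value with the v2 reader:
  addr := null (absent, optional -> null)
  balance := 0.0
  retries := 250 (from writer quantity)
  price := 1.5
  version := 3 (int32 -> int64)
  => decoded: {"addr": null, "balance": 0.0, "retries": 250, "price": 1.5, "version": 3}


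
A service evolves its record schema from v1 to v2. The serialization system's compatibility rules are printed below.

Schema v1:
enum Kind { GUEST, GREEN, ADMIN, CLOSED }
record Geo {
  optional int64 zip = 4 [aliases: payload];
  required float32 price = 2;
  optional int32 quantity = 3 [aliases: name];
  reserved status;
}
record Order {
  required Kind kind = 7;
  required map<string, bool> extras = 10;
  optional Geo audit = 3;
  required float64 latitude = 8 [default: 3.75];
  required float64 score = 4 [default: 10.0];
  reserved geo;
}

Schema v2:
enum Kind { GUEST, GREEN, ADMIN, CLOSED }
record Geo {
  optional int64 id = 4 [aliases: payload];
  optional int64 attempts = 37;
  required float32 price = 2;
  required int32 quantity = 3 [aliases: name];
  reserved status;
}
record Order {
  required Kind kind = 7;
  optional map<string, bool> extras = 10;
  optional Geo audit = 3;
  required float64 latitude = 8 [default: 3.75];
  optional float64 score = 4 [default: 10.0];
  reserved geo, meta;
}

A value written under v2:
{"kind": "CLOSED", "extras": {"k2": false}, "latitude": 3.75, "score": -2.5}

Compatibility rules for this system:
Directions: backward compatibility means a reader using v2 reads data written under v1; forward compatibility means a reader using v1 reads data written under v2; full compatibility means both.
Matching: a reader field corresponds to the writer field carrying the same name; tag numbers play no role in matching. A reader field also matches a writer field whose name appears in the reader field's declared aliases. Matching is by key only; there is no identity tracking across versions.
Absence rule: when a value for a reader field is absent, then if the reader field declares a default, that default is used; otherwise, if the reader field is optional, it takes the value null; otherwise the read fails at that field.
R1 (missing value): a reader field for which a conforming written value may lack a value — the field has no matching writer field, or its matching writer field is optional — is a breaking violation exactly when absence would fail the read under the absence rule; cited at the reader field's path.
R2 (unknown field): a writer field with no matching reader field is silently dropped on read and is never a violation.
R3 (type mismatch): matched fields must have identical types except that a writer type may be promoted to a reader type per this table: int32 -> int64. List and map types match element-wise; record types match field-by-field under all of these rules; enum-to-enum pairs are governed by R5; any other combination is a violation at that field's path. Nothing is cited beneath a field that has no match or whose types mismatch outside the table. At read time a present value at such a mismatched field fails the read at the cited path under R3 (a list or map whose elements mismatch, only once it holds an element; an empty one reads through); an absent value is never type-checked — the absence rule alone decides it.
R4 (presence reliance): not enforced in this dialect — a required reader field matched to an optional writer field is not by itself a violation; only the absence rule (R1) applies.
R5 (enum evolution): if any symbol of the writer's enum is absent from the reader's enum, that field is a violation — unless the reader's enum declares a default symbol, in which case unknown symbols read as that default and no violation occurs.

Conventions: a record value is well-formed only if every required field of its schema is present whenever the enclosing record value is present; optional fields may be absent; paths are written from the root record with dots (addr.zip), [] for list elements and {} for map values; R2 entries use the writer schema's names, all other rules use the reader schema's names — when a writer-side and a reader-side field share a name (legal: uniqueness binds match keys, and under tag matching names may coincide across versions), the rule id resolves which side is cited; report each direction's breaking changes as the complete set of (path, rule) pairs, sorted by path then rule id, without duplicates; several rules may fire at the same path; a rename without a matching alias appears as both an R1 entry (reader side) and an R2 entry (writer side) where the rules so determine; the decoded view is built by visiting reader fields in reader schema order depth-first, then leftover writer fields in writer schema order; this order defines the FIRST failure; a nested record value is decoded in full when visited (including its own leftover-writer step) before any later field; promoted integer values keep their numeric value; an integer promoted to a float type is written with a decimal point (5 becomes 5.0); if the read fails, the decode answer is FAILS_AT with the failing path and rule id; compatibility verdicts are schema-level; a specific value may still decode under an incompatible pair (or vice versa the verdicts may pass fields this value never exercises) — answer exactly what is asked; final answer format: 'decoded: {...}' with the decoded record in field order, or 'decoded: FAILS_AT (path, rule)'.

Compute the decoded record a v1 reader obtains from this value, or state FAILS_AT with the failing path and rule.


in Order below, arrows point writer -> reader
decode (reader v1):
  kind := "CLOSED"
  extras := {"k2": false}
  audit := null (not supplied -> null)
  latitude := 3.75
  score := -2.5
  => decoded: {"kind": "CLOSED", "extras": {"k2": false}, "audit": null, "latitude": 3.75, "score": -2.5}
the other Order changes do not affect what is asked:
  field quantity in record Geo: optional changed to required -> schema-level compatibility only; this Order value's decode is unchanged
  added field attempts to record Geo: optional int64, tag 37 (in v2 it sits immediately before price) -> no rule fires on it and the decoded Order view is identical with or without it
  field extras in record Order: required changed to optional -> schema-level compatibility only; this Order value's decode is unchanged
  field score in record Order: required changed to optional -> no rule fires on it and the decoded Order view is identical with or without it
  renamed field zip to id in record Geo -> no rule fires on it and the decoded Order view is identical with or without it

decoded: {"kind": "CLOSED", "extras": {"k2": false}, "audit": null, "latitude": 3.75, "score": -2.5}


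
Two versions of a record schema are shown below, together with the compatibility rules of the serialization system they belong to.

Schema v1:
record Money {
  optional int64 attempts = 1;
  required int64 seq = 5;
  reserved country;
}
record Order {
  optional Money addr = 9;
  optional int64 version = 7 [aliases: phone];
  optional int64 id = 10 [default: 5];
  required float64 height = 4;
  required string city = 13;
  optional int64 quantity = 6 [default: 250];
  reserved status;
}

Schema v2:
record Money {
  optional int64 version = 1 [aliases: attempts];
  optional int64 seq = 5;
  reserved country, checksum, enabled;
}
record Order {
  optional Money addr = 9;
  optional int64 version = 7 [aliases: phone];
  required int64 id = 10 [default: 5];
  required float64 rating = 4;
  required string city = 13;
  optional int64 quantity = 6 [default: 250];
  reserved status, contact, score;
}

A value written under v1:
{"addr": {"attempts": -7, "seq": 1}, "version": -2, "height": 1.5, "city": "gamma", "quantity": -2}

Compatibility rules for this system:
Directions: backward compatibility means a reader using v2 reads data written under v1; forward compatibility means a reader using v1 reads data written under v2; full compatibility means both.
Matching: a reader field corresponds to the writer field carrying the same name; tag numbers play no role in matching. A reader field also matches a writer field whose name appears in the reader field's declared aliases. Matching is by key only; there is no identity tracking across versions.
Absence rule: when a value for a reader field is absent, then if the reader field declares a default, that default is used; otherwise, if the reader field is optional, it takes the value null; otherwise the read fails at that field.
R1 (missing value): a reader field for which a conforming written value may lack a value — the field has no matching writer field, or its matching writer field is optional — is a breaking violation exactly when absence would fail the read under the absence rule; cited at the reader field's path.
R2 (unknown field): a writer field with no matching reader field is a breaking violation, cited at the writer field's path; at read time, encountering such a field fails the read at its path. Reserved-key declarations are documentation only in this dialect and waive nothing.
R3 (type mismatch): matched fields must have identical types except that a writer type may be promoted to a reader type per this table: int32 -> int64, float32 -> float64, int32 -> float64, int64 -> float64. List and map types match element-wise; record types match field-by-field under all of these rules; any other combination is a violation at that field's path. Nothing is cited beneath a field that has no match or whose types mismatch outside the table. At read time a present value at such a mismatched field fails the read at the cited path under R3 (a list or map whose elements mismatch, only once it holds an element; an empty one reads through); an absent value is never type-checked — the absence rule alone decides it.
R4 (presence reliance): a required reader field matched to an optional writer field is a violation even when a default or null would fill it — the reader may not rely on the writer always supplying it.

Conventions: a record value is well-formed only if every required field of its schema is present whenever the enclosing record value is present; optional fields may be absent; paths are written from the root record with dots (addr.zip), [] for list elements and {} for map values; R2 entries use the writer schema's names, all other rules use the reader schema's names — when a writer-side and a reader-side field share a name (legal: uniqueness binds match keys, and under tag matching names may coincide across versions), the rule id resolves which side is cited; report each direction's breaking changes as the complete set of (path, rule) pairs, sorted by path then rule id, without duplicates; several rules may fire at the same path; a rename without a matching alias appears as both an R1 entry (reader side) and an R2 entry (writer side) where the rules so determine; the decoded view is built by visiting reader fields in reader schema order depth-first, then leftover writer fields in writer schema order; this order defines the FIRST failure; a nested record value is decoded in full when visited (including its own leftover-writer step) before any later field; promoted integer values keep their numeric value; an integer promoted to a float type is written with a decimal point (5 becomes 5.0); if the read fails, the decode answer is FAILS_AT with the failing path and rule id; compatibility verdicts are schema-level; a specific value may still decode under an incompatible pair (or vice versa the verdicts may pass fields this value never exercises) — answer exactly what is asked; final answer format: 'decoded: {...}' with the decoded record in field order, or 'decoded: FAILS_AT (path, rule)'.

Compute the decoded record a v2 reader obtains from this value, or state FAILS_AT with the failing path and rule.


decoded: FAILS_AT (rating, R1)

arrows below run writer -> reader for Order
migrating the Order value to v2:
  addr.version := -7 (from writer attempts)
  addr.seq := 1
  version := -2
  id := 5 (no value, default fills)
  read fails at rating under R1 (no fill)
  => FAILS_AT (rating, R1)
ruling out the remaining Order differences:
  field seq in record Money: required changed to optional -> schema-level compatibility only; this Order value's decode is unchanged
  renamed field attempts to version in record Money (alias attempts declared on the renamed field) -> schema-level compatibility only; this Order value's decode is unchanged
  field id in record Order: optional changed to required -> schema-level compatibility only; this Order value's decode is unchanged


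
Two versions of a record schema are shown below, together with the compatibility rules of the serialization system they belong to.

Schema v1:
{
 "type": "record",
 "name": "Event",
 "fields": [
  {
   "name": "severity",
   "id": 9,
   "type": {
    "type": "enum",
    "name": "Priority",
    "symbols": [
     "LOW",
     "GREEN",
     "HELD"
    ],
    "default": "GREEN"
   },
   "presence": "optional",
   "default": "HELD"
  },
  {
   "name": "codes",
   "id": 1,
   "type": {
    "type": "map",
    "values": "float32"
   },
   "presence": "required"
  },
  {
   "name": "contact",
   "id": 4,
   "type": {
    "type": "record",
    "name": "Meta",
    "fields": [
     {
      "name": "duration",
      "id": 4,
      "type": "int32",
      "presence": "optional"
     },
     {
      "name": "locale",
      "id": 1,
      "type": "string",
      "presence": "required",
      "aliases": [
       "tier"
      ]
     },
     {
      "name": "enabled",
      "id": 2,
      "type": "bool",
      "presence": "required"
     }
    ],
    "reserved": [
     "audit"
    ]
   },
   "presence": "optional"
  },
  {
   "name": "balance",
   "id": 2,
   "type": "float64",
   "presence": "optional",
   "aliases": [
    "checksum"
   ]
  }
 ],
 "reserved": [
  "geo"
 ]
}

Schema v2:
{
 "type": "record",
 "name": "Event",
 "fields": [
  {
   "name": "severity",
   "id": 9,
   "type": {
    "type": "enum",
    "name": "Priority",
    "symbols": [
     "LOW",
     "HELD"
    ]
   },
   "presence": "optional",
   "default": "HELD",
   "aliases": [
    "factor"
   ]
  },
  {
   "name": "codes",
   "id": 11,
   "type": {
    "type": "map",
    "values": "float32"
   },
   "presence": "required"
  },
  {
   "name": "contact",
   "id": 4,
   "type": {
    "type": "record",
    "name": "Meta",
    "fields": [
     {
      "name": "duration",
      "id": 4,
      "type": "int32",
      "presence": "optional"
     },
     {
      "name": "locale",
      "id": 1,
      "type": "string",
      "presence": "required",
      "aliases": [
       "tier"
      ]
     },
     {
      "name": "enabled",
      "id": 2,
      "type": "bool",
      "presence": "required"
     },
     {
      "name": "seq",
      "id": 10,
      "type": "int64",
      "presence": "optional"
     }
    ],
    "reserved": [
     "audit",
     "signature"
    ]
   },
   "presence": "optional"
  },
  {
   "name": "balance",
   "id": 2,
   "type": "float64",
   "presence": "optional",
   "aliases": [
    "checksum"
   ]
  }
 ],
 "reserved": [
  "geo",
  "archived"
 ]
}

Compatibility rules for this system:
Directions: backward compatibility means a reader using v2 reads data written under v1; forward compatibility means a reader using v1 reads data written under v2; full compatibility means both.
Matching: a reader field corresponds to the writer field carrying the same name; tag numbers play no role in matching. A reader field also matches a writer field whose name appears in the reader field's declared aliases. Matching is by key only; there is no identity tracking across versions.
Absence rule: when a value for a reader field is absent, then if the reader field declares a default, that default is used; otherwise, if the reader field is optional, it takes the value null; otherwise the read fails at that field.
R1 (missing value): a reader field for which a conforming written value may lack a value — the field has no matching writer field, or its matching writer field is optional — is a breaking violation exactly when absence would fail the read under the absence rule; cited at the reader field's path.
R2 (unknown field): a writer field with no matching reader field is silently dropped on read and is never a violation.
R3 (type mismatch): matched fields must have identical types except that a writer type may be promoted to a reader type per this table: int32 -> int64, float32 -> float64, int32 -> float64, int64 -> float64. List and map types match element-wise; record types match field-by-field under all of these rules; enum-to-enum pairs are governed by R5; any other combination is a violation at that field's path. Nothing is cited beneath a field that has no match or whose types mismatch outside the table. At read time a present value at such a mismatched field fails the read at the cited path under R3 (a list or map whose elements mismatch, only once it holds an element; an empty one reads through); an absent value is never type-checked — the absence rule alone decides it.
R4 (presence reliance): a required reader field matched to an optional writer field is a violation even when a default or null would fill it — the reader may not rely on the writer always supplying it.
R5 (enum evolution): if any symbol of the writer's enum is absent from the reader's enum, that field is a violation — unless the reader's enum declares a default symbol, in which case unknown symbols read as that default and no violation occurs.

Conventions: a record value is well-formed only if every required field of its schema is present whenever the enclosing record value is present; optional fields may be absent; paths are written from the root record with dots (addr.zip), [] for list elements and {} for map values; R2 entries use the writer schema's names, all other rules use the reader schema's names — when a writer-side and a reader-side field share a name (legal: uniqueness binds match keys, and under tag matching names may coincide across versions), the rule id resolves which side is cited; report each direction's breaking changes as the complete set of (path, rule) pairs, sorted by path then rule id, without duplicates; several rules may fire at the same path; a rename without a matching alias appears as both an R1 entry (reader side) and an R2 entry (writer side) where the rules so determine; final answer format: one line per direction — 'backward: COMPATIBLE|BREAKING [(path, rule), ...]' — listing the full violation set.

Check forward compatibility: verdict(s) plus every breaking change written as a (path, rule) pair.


forward: COMPATIBLE []

in Event below, arrows point writer -> reader
forward on Event — v1 reading data written by v2:
  Priority -> Priority, writer optional: severity aligns to severity
  map<string, float32> -> map<string, float32>, writer required: codes aligns to codes
  Meta -> Meta, writer optional: contact aligns to contact
  float64 -> float64, writer optional: balance aligns to balance
  int32 -> int32, writer optional: contact.duration aligns to contact.duration
  string -> string, writer required: contact.locale aligns to contact.locale
  bool -> bool, writer required: contact.enabled aligns to contact.enabled
  leftover writer field: contact.seq
  => no violations; forward on Event: COMPATIBLE
the other Event changes do not affect what is asked:
  enum Priority (field severity in record Event): symbol GREEN removed (it was the default; the default is cleared) -> affects backward compatibility only, which is not asked
  field codes in record Event: tag 1 changed to 11 -> fires no rule on Event, leaving the asked answer as it is
  added field seq to record Meta: optional int64, tag 10 (in v2 it sits last) -> fires no rule on Event, leaving the asked answer as it is


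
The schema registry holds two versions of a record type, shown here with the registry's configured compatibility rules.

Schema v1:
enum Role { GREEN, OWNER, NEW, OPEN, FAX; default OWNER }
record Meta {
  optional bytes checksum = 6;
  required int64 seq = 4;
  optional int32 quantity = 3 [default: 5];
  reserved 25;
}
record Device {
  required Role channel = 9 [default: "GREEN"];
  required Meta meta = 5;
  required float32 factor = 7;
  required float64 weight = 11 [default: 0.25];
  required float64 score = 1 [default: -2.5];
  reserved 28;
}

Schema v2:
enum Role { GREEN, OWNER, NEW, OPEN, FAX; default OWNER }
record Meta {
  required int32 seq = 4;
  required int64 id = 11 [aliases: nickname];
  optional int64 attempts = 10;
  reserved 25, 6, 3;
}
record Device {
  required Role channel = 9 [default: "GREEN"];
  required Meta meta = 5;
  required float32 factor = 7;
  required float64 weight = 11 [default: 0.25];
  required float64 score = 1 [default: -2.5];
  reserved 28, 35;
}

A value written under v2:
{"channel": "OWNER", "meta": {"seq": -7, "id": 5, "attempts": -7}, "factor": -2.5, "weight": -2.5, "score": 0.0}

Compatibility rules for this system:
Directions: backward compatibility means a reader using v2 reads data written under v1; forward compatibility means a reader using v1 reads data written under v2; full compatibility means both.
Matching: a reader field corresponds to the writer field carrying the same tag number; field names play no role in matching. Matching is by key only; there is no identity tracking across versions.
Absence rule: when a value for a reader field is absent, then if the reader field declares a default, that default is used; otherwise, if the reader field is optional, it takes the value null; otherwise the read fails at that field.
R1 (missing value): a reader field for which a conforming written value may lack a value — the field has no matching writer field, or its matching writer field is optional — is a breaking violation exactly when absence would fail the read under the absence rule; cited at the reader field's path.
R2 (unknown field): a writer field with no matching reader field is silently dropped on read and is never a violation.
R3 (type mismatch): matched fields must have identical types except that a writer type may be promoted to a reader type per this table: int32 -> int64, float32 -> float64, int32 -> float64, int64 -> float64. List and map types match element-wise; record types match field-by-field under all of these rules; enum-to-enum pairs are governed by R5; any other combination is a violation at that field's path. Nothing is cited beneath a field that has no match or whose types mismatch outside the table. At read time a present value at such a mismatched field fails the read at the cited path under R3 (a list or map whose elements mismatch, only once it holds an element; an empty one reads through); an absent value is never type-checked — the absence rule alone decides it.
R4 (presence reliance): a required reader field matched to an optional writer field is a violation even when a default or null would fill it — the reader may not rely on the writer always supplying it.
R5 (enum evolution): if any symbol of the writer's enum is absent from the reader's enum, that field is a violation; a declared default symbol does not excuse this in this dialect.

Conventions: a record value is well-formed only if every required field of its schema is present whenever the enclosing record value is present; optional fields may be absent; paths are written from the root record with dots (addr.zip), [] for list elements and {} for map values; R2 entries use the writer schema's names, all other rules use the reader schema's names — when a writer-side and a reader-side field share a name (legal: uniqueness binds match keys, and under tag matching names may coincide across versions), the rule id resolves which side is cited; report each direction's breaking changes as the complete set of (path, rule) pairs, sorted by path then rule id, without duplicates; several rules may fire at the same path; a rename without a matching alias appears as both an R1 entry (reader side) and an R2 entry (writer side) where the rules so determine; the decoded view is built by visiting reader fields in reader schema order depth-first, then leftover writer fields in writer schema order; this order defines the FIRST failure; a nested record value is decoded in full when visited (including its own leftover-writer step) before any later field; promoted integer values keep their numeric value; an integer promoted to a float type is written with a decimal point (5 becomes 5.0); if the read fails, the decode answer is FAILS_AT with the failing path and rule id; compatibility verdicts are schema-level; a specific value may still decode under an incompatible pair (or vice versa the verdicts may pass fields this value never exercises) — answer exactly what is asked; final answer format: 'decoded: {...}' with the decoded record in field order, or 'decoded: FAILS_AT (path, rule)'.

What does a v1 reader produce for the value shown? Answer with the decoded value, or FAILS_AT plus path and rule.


arrows below run writer -> reader for Device
migrating the Device value to v1:
  channel := "OWNER"
  meta.checksum := null (not supplied -> null)
  meta.seq := -7 (int32 -> int64)
  meta.quantity := 5 (no value, default fills)
  writer meta.id: unmatched, discarded
  writer meta.attempts: unmatched, discarded
  factor := -2.5
  weight := -2.5
  score := 0.0
  => decoded: {"channel": "OWNER", "meta": {"checksum": null, "seq": -7, "quantity": 5}, "factor": -2.5, "weight": -2.5, "score": 0.0}
checking off the Device differences that do not matter here:
  added field attempts to record Meta: optional int64, tag 10 (in v2 it sits last) -> inert under this dialect — no rule fires on Device and the result does not move
  added field id to record Meta: required int64, tag 11 (in v2 it sits last) -> a verdict-level change on Device — the shown value reads the same
  field seq in record Meta: type int64 changed to int32 -> a verdict-level change on Device — the shown value reads the same
  removed field checksum from record Meta (its key 6 joins the reserved list) -> inert under this dialect — no rule fires on Device and the result does not move
  removed field quantity from record Meta (its key 3 joins the reserved list) -> inert under this dialect — no rule fires on Device and the result does not move

decoded: {"channel": "OWNER", "meta": {"checksum": null, "seq": -7, "quantity": 5}, "factor": -2.5, "weight": -2.5, "score": 0.0}
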